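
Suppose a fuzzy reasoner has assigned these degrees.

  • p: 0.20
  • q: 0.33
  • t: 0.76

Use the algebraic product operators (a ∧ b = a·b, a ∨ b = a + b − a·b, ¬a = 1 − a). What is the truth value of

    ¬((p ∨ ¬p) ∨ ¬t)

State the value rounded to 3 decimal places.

0.122

¬p = 1 − 0.2000 = 0.8000
p ∨ ¬p = a + b − a·b on (0.2000, 0.8000) = 0.8400
¬t = 1 − 0.7600 = 0.2400
(p ∨ ¬p) ∨ ¬t = a + b − a·b on (0.8400, 0.2400) = 0.8784
¬((p ∨ ¬p) ∨ ¬t) = 1 − 0.8784 = 0.1216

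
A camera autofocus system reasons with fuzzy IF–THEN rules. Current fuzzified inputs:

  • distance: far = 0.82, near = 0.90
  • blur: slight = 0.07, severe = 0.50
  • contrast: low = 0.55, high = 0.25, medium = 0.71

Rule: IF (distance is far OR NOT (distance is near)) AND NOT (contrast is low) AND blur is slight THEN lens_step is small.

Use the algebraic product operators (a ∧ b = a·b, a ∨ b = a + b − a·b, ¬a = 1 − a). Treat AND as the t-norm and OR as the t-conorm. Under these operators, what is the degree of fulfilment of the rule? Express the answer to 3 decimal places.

firing strength: (far=0.82 OR ¬near=1−0.90=0.10) = 0.8380; AND[a·b] with ¬low=1−0.55=0.45, slight=0.07 → w = 0.0264

0.026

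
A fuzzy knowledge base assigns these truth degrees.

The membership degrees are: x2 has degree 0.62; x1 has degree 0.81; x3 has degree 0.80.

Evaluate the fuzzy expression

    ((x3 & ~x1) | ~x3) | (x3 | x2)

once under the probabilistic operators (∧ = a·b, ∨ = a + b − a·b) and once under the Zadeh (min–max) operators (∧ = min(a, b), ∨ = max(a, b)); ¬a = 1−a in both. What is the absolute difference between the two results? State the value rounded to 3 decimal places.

0.148

Under probabilistic:
  ~x1 = 1 − 0.8100 = 0.1900
  x3 & ~x1 = a·b on (0.8000, 0.1900) = 0.1520
  ~x3 = 1 − 0.8000 = 0.2000
  (x3 & ~x1) | ~x3 = a + b − a·b on (0.1520, 0.2000) = 0.3216
  x3 | x2 = a + b − a·b on (0.8000, 0.6200) = 0.9240
  ((x3 & ~x1) | ~x3) | (x3 | x2) = a + b − a·b on (0.3216, 0.9240) = 0.9484
  → value = 0.9484
Under Zadeh (min–max):
  ~x1 = 1 − 0.81 = 0.19
  x3 & ~x1 = min(a, b) on (0.80, 0.19) = 0.19
  ~x3 = 1 − 0.80 = 0.20
  (x3 & ~x1) | ~x3 = max(a, b) on (0.19, 0.20) = 0.20
  x3 | x2 = max(a, b) on (0.80, 0.62) = 0.80
  ((x3 & ~x1) | ~x3) | (x3 | x2) = max(a, b) on (0.20, 0.80) = 0.80
  → value = 0.8000
|0.9484 − 0.8000| = 0.148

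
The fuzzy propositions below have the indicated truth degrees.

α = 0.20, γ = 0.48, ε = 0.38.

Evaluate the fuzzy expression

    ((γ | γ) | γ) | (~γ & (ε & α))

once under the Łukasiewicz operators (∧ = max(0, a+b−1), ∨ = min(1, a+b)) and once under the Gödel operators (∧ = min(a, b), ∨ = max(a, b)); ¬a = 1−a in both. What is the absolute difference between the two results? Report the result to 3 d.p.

0.520

Under Łukasiewicz:
  γ | γ = min(1, a+b) on (0.48, 0.48) = 0.96
  (γ | γ) | γ = min(1, a+b) on (0.96, 0.48) = 1.00
  ~γ = 1 − 0.48 = 0.52
  ε & α = max(0, a+b−1) on (0.38, 0.20) = 0.00
  ~γ & (ε & α) = max(0, a+b−1) on (0.52, 0.00) = 0.00
  ((γ | γ) | γ) | (~γ & (ε & α)) = min(1, a+b) on (1.00, 0.00) = 1.00
  → value = 1.0000
Under Gödel:
  γ | γ = max(a, b) on (0.48, 0.48) = 0.48
  (γ | γ) | γ = max(a, b) on (0.48, 0.48) = 0.48
  ~γ = 1 − 0.48 = 0.52
  ε & α = min(a, b) on (0.38, 0.20) = 0.20
  ~γ & (ε & α) = min(a, b) on (0.52, 0.20) = 0.20
  ((γ | γ) | γ) | (~γ & (ε & α)) = max(a, b) on (0.48, 0.20) = 0.48
  → value = 0.4800
|1.0000 − 0.4800| = 0.520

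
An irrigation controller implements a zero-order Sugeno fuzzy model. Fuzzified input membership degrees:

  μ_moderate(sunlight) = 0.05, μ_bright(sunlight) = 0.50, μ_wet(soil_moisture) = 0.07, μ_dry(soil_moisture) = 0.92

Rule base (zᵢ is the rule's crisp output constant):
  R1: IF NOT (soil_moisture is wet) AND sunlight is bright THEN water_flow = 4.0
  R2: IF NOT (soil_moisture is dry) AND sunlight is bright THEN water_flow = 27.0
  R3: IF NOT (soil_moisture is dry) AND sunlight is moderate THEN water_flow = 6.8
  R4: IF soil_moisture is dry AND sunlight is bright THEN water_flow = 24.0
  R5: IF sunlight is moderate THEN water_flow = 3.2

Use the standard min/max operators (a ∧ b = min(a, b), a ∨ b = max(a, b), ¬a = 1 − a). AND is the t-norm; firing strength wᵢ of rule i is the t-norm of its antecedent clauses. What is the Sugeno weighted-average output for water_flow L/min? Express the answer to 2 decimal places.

R1 (z=4.0): ¬wet=1−0.07=0.93, bright=0.50; AND[min(a, b)] → w = 0.50
R2 (z=27.0): ¬dry=1−0.92=0.08, bright=0.50; AND[min(a, b)] → w = 0.08
R3 (z=6.8): ¬dry=1−0.92=0.08, moderate=0.05; AND[min(a, b)] → w = 0.05
R4 (z=24.0): dry=0.92, bright=0.50; AND[min(a, b)] → w = 0.50
R5 (z=3.2): moderate=0.05 → w = 0.05
Weighted average = (0.50·4.0 + 0.08·27.0 + 0.05·6.8 + 0.50·24.0 + 0.05·3.2) / (0.50 + 0.08 + 0.05 + 0.50 + 0.05)
  = 16.6600 / 1.1800 = 14.12

14.12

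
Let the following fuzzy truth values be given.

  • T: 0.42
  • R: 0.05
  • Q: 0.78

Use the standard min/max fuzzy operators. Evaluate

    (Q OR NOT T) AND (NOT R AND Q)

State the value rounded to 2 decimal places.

0.78

NOT T = 1 − 0.42 = 0.58
Q OR NOT T = max(a, b) on (0.78, 0.58) = 0.78
NOT R = 1 − 0.05 = 0.95
NOT R AND Q = min(a, b) on (0.95, 0.78) = 0.78
(Q OR NOT T) AND (NOT R AND Q) = min(a, b) on (0.78, 0.78) = 0.78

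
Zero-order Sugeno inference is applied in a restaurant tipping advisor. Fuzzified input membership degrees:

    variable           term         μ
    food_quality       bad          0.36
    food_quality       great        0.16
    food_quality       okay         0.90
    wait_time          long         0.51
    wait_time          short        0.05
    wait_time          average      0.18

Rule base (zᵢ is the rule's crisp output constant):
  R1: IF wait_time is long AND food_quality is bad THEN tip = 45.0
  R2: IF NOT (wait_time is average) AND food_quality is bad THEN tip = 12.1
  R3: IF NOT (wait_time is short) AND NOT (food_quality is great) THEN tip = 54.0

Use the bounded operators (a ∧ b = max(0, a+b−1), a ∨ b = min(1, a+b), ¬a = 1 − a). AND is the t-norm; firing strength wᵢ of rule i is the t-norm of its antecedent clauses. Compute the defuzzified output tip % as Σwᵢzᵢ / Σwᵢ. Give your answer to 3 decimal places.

46.225

R1 (z=45.0): long=0.51, bad=0.36; AND[max(0, a+b−1)] → w = 0.00
R2 (z=12.1): ¬average=1−0.18=0.82, bad=0.36; AND[max(0, a+b−1)] → w = 0.18
R3 (z=54.0): ¬short=1−0.05=0.95, ¬great=1−0.16=0.84; AND[max(0, a+b−1)] → w = 0.79
Weighted average = (0.00·45.0 + 0.18·12.1 + 0.79·54.0) / (0.00 + 0.18 + 0.79)
  = 44.8380 / 0.9700 = 46.225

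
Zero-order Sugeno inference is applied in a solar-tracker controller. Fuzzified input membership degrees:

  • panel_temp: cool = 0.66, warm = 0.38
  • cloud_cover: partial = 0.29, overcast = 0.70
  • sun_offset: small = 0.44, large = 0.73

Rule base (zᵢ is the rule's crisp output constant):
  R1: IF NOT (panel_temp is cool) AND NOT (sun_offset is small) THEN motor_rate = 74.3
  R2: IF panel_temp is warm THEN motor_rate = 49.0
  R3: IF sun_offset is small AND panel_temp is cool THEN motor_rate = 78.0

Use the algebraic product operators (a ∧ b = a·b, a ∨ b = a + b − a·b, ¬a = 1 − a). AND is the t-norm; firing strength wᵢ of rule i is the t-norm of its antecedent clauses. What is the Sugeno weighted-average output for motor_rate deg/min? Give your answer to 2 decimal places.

R1 (z=74.3): ¬cool=1−0.66=0.34, ¬small=1−0.44=0.56; AND[a·b] → w = 0.1904
R2 (z=49.0): warm=0.38 → w = 0.3800
R3 (z=78.0): small=0.44, cool=0.66; AND[a·b] → w = 0.2904
Weighted average = (0.1904·74.3 + 0.3800·49.0 + 0.2904·78.0) / (0.1904 + 0.3800 + 0.2904)
  = 55.4179 / 0.8608 = 64.38

64.38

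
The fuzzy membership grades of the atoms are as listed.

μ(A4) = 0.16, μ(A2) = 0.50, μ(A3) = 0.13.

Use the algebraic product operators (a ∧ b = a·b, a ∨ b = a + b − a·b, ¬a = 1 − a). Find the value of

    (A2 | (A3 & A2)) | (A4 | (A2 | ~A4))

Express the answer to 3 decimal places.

0.969

A3 & A2 = a·b on (0.1300, 0.5000) = 0.0650
A2 | (A3 & A2) = a + b − a·b on (0.5000, 0.0650) = 0.5325
~A4 = 1 − 0.1600 = 0.8400
A2 | ~A4 = a + b − a·b on (0.5000, 0.8400) = 0.9200
A4 | (A2 | ~A4) = a + b − a·b on (0.1600, 0.9200) = 0.9328
(A2 | (A3 & A2)) | (A4 | (A2 | ~A4)) = a + b − a·b on (0.5325, 0.9328) = 0.9686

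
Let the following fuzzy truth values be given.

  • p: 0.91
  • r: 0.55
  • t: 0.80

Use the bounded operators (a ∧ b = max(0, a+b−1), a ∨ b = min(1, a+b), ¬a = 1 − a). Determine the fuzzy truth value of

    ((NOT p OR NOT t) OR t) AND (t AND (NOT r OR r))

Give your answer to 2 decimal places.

0.80

NOT p = 1 − 0.91 = 0.09
NOT t = 1 − 0.80 = 0.20
NOT p OR NOT t = min(1, a+b) on (0.09, 0.20) = 0.29
(NOT p OR NOT t) OR t = min(1, a+b) on (0.29, 0.80) = 1.00
NOT r = 1 − 0.55 = 0.45
NOT r OR r = min(1, a+b) on (0.45, 0.55) = 1.00
t AND (NOT r OR r) = max(0, a+b−1) on (0.80, 1.00) = 0.80
((NOT p OR NOT t) OR t) AND (t AND (NOT r OR r)) = max(0, a+b−1) on (1.00, 0.80) = 0.80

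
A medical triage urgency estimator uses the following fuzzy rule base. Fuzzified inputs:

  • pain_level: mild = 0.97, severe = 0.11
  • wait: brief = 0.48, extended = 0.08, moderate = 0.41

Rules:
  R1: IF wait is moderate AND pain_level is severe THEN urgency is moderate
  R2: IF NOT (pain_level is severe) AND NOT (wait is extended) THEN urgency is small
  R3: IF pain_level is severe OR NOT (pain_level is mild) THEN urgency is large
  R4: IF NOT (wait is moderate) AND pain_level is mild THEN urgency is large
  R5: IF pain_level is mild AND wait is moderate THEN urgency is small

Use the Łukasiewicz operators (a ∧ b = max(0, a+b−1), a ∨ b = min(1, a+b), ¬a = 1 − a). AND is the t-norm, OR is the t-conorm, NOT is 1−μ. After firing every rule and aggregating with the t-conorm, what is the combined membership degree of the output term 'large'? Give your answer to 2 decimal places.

0.70

R1: moderate=0.41, severe=0.11; AND[max(0, a+b−1)] → w = 0.00
R2: ¬severe=1−0.11=0.89, ¬extended=1−0.08=0.92; AND[max(0, a+b−1)] → w = 0.81
R3: severe=0.11, ¬mild=1−0.97=0.03; OR[min(1, a+b)] → w = 0.14
R4: ¬moderate=1−0.41=0.59, mild=0.97; AND[max(0, a+b−1)] → w = 0.56
R5: mild=0.97, moderate=0.41; AND[max(0, a+b−1)] → w = 0.38
Rules with consequent 'large': {R3, R4} → strengths 0.14, 0.56
Aggregate via t-conorm [min(1, a+b)]: 0.70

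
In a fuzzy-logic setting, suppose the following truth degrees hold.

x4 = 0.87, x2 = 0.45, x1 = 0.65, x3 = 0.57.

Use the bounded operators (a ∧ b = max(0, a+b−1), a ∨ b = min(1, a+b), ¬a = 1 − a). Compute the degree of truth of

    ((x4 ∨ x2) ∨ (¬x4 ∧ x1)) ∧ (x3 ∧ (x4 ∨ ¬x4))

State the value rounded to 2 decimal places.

0.57

x4 ∨ x2 = min(1, a+b) on (0.87, 0.45) = 1.00
¬x4 = 1 − 0.87 = 0.13
¬x4 ∧ x1 = max(0, a+b−1) on (0.13, 0.65) = 0.00
(x4 ∨ x2) ∨ (¬x4 ∧ x1) = min(1, a+b) on (1.00, 0.00) = 1.00
¬x4 = 1 − 0.87 = 0.13
x4 ∨ ¬x4 = min(1, a+b) on (0.87, 0.13) = 1.00
x3 ∧ (x4 ∨ ¬x4) = max(0, a+b−1) on (0.57, 1.00) = 0.57
((x4 ∨ x2) ∨ (¬x4 ∧ x1)) ∧ (x3 ∧ (x4 ∨ ¬x4)) = max(0, a+b−1) on (1.00, 0.57) = 0.57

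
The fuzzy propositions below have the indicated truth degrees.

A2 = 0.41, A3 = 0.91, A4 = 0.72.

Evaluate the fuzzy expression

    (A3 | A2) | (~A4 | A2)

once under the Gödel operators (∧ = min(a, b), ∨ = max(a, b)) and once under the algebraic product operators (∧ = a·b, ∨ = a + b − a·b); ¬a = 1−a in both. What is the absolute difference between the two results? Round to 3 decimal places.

Under Gödel:
  A3 | A2 = max(a, b) on (0.91, 0.41) = 0.91
  ~A4 = 1 − 0.72 = 0.28
  ~A4 | A2 = max(a, b) on (0.28, 0.41) = 0.41
  (A3 | A2) | (~A4 | A2) = max(a, b) on (0.91, 0.41) = 0.91
  → value = 0.9100
Under algebraic product:
  A3 | A2 = a + b − a·b on (0.9100, 0.4100) = 0.9469
  ~A4 = 1 − 0.7200 = 0.2800
  ~A4 | A2 = a + b − a·b on (0.2800, 0.4100) = 0.5752
  (A3 | A2) | (~A4 | A2) = a + b − a·b on (0.9469, 0.5752) = 0.9774
  → value = 0.9774
|0.9100 − 0.9774| = 0.067

0.067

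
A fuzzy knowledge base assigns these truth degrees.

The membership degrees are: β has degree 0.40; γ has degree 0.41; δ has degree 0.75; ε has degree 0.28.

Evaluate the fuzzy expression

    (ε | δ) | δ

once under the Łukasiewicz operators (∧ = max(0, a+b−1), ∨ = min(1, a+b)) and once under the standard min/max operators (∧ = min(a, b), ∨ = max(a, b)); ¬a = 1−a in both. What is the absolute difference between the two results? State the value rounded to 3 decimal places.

Under Łukasiewicz:
  ε | δ = min(1, a+b) on (0.28, 0.75) = 1.00
  (ε | δ) | δ = min(1, a+b) on (1.00, 0.75) = 1.00
  → value = 1.0000
Under standard min/max:
  ε | δ = max(a, b) on (0.28, 0.75) = 0.75
  (ε | δ) | δ = max(a, b) on (0.75, 0.75) = 0.75
  → value = 0.7500
|1.0000 − 0.7500| = 0.250

0.250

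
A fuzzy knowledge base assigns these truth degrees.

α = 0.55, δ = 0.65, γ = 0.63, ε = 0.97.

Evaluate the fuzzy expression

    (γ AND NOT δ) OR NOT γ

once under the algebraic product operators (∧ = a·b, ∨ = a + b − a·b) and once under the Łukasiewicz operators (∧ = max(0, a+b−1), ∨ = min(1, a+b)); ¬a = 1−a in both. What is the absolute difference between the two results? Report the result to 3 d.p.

0.139

Under algebraic product:
  NOT δ = 1 − 0.6500 = 0.3500
  γ AND NOT δ = a·b on (0.6300, 0.3500) = 0.2205
  NOT γ = 1 − 0.6300 = 0.3700
  (γ AND NOT δ) OR NOT γ = a + b − a·b on (0.2205, 0.3700) = 0.5089
  → value = 0.5089
Under Łukasiewicz:
  NOT δ = 1 − 0.65 = 0.35
  γ AND NOT δ = max(0, a+b−1) on (0.63, 0.35) = 0.00
  NOT γ = 1 − 0.63 = 0.37
  (γ AND NOT δ) OR NOT γ = min(1, a+b) on (0.00, 0.37) = 0.37
  → value = 0.3700
|0.5089 − 0.3700| = 0.139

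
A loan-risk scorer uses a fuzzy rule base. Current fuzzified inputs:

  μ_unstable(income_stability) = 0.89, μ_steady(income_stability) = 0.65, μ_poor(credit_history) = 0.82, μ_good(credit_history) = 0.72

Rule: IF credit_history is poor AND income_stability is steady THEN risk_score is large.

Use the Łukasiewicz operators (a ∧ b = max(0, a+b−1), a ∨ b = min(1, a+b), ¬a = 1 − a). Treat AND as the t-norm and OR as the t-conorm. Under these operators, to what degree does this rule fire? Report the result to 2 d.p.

0.47

firing strength: poor=0.82, steady=0.65; AND[max(0, a+b−1)] → w = 0.47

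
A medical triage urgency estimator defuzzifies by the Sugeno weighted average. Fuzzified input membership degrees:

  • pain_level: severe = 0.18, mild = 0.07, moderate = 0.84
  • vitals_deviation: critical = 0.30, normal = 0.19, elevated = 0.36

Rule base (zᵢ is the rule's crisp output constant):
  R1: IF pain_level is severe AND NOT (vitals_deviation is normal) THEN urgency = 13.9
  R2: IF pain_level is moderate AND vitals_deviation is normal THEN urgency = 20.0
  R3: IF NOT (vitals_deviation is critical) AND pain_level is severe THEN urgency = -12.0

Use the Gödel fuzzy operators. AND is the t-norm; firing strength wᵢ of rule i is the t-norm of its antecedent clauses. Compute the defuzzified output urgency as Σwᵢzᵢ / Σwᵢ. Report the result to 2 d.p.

7.53

R1 (z=13.9): severe=0.18, ¬normal=1−0.19=0.81; AND[min(a, b)] → w = 0.18
R2 (z=20.0): moderate=0.84, normal=0.19; AND[min(a, b)] → w = 0.19
R3 (z=-12.0): ¬critical=1−0.30=0.70, severe=0.18; AND[min(a, b)] → w = 0.18
Weighted average = (0.18·13.9 + 0.19·20.0 + 0.18·-12.0) / (0.18 + 0.19 + 0.18)
  = 4.1420 / 0.5500 = 7.53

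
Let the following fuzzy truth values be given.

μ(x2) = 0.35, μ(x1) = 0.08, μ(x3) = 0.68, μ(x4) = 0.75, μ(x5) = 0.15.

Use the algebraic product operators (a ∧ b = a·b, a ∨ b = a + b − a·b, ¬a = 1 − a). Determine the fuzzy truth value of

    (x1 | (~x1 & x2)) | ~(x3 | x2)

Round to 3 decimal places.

0.506

~x1 = 1 − 0.0800 = 0.9200
~x1 & x2 = a·b on (0.9200, 0.3500) = 0.3220
x1 | (~x1 & x2) = a + b − a·b on (0.0800, 0.3220) = 0.3762
x3 | x2 = a + b − a·b on (0.6800, 0.3500) = 0.7920
~(x3 | x2) = 1 − 0.7920 = 0.2080
(x1 | (~x1 & x2)) | ~(x3 | x2) = a + b − a·b on (0.3762, 0.2080) = 0.5060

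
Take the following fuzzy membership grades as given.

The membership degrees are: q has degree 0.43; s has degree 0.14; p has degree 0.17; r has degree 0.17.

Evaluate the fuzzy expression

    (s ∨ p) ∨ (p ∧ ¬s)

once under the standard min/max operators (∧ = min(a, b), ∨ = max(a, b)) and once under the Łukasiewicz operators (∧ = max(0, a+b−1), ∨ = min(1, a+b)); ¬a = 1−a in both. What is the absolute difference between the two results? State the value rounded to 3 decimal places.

0.170

Under standard min/max:
  s ∨ p = max(a, b) on (0.14, 0.17) = 0.17
  ¬s = 1 − 0.14 = 0.86
  p ∧ ¬s = min(a, b) on (0.17, 0.86) = 0.17
  (s ∨ p) ∨ (p ∧ ¬s) = max(a, b) on (0.17, 0.17) = 0.17
  → value = 0.1700
Under Łukasiewicz:
  s ∨ p = min(1, a+b) on (0.14, 0.17) = 0.31
  ¬s = 1 − 0.14 = 0.86
  p ∧ ¬s = max(0, a+b−1) on (0.17, 0.86) = 0.03
  (s ∨ p) ∨ (p ∧ ¬s) = min(1, a+b) on (0.31, 0.03) = 0.34
  → value = 0.3400
|0.1700 − 0.3400| = 0.170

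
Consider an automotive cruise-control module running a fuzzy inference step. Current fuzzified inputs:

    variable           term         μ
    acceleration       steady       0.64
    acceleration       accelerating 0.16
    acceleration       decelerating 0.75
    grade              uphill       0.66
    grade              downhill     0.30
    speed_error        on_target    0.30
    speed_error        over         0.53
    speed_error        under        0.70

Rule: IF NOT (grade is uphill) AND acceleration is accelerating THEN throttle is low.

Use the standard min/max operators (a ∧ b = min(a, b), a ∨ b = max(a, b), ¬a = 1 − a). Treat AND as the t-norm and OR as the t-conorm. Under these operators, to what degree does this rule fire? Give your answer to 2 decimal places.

0.16

firing strength: ¬uphill=1−0.66=0.34, accelerating=0.16; AND[min(a, b)] → w = 0.16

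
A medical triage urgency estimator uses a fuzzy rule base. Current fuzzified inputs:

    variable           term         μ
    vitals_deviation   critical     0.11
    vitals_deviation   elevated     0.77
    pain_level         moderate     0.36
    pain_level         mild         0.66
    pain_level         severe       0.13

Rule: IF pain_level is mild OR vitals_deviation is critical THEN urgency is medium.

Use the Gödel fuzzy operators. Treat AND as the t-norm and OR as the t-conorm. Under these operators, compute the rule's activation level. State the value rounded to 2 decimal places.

firing strength: mild=0.66, critical=0.11; OR[max(a, b)] → w = 0.66

0.66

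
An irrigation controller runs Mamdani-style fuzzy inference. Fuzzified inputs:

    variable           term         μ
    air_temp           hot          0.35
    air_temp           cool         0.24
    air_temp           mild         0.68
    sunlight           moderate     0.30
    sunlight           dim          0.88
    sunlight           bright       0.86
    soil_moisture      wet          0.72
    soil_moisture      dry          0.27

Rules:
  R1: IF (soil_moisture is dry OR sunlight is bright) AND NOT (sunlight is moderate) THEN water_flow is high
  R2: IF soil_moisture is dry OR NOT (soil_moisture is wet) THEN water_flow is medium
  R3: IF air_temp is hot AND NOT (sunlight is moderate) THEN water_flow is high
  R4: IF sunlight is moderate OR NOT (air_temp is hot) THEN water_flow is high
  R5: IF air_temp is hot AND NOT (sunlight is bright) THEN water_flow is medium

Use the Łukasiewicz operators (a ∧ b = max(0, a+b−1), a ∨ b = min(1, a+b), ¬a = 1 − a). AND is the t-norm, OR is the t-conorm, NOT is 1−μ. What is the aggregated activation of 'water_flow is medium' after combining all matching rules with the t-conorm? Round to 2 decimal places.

R1: (dry=0.27 OR bright=0.86) = 1.00; AND[max(0, a+b−1)] with ¬moderate=1−0.30=0.70 → w = 0.70
R2: dry=0.27, ¬wet=1−0.72=0.28; OR[min(1, a+b)] → w = 0.55
R3: hot=0.35, ¬moderate=1−0.30=0.70; AND[max(0, a+b−1)] → w = 0.05
R4: moderate=0.30, ¬hot=1−0.35=0.65; OR[min(1, a+b)] → w = 0.95
R5: hot=0.35, ¬bright=1−0.86=0.14; AND[max(0, a+b−1)] → w = 0.00
Rules with consequent 'medium': {R2, R5} → strengths 0.55, 0.00
Aggregate via t-conorm [min(1, a+b)]: 0.55

0.55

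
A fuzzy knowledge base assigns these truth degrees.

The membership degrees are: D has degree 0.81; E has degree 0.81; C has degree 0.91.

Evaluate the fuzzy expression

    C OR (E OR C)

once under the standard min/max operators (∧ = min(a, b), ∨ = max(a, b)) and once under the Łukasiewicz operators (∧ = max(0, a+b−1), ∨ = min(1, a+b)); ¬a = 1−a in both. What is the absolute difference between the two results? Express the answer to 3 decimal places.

Under standard min/max:
  E OR C = max(a, b) on (0.81, 0.91) = 0.91
  C OR (E OR C) = max(a, b) on (0.91, 0.91) = 0.91
  → value = 0.9100
Under Łukasiewicz:
  E OR C = min(1, a+b) on (0.81, 0.91) = 1.00
  C OR (E OR C) = min(1, a+b) on (0.91, 1.00) = 1.00
  → value = 1.0000
|0.9100 − 1.0000| = 0.090

0.090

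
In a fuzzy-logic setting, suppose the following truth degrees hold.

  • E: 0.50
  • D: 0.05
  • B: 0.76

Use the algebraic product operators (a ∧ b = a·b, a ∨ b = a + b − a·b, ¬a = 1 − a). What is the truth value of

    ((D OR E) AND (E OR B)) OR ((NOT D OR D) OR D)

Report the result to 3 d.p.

0.976

D OR E = a + b − a·b on (0.0500, 0.5000) = 0.5250
E OR B = a + b − a·b on (0.5000, 0.7600) = 0.8800
(D OR E) AND (E OR B) = a·b on (0.5250, 0.8800) = 0.4620
NOT D = 1 − 0.0500 = 0.9500
NOT D OR D = a + b − a·b on (0.9500, 0.0500) = 0.9525
(NOT D OR D) OR D = a + b − a·b on (0.9525, 0.0500) = 0.9549
((D OR E) AND (E OR B)) OR ((NOT D OR D) OR D) = a + b − a·b on (0.4620, 0.9549) = 0.9757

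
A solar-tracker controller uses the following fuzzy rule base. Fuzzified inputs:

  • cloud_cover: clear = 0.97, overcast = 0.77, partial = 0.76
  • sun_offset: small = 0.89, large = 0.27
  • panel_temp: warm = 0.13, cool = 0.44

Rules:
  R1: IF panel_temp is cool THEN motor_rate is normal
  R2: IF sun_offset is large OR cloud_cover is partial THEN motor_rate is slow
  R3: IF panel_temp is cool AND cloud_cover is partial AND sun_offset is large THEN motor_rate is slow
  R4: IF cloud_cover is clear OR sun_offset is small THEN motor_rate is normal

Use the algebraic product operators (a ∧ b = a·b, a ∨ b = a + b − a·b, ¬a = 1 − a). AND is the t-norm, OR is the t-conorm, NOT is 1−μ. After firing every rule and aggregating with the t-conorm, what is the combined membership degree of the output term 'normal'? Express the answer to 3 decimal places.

R1: cool=0.44 → w = 0.4400
R2: large=0.27, partial=0.76; OR[a + b − a·b] → w = 0.8248
R3: cool=0.44, partial=0.76, large=0.27; AND[a·b] → w = 0.0903
R4: clear=0.97, small=0.89; OR[a + b − a·b] → w = 0.9967
Rules with consequent 'normal': {R1, R4} → strengths 0.4400, 0.9967
Aggregate via t-conorm [a + b − a·b]: 0.9982

0.998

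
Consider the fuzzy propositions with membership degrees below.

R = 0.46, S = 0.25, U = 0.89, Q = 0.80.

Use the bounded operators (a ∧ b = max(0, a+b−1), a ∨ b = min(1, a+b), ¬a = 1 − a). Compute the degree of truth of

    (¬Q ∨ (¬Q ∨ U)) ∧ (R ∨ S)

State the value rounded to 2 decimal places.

¬Q = 1 − 0.80 = 0.20
¬Q = 1 − 0.80 = 0.20
¬Q ∨ U = min(1, a+b) on (0.20, 0.89) = 1.00
¬Q ∨ (¬Q ∨ U) = min(1, a+b) on (0.20, 1.00) = 1.00
R ∨ S = min(1, a+b) on (0.46, 0.25) = 0.71
(¬Q ∨ (¬Q ∨ U)) ∧ (R ∨ S) = max(0, a+b−1) on (1.00, 0.71) = 0.71

0.71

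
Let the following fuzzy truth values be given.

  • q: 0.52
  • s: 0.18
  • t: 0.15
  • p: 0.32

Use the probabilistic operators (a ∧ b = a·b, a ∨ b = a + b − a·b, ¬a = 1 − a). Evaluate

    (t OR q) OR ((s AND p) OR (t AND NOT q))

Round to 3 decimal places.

t OR q = a + b − a·b on (0.1500, 0.5200) = 0.5920
s AND p = a·b on (0.1800, 0.3200) = 0.0576
NOT q = 1 − 0.5200 = 0.4800
t AND NOT q = a·b on (0.1500, 0.4800) = 0.0720
(s AND p) OR (t AND NOT q) = a + b − a·b on (0.0576, 0.0720) = 0.1255
(t OR q) OR ((s AND p) OR (t AND NOT q)) = a + b − a·b on (0.5920, 0.1255) = 0.6432

0.643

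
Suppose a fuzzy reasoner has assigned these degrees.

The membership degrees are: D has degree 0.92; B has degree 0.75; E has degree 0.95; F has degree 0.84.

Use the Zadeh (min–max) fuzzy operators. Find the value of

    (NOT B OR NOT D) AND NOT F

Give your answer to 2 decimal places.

0.16

NOT B = 1 − 0.75 = 0.25
NOT D = 1 − 0.92 = 0.08
NOT B OR NOT D = max(a, b) on (0.25, 0.08) = 0.25
NOT F = 1 − 0.84 = 0.16
(NOT B OR NOT D) AND NOT F = min(a, b) on (0.25, 0.16) = 0.16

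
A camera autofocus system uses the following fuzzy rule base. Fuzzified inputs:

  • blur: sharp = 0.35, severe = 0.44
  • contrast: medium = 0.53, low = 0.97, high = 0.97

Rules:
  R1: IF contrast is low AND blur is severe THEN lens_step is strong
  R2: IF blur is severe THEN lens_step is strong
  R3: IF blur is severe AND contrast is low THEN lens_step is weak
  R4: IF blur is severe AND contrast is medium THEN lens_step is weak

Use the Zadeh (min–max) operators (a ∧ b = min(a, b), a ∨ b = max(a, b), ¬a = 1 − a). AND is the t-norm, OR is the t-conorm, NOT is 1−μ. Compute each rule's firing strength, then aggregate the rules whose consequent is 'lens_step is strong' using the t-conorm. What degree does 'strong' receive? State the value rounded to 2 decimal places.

0.44

R1: low=0.97, severe=0.44; AND[min(a, b)] → w = 0.44
R2: severe=0.44 → w = 0.44
R3: severe=0.44, low=0.97; AND[min(a, b)] → w = 0.44
R4: severe=0.44, medium=0.53; AND[min(a, b)] → w = 0.44
Rules with consequent 'strong': {R1, R2} → strengths 0.44, 0.44
Aggregate via t-conorm [max(a, b)]: 0.44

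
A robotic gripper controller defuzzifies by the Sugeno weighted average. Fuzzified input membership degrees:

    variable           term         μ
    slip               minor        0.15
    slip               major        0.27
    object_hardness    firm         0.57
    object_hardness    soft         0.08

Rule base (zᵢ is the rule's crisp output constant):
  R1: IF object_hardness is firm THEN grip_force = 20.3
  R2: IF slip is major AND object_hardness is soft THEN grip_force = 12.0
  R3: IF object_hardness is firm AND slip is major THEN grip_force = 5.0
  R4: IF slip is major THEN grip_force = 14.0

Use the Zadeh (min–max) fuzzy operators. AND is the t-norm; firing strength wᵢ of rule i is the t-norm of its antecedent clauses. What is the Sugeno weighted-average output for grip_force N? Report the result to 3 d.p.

14.841

R1 (z=20.3): firm=0.57 → w = 0.57
R2 (z=12.0): major=0.27, soft=0.08; AND[min(a, b)] → w = 0.08
R3 (z=5.0): firm=0.57, major=0.27; AND[min(a, b)] → w = 0.27
R4 (z=14.0): major=0.27 → w = 0.27
Weighted average = (0.57·20.3 + 0.08·12.0 + 0.27·5.0 + 0.27·14.0) / (0.57 + 0.08 + 0.27 + 0.27)
  = 17.6610 / 1.1900 = 14.841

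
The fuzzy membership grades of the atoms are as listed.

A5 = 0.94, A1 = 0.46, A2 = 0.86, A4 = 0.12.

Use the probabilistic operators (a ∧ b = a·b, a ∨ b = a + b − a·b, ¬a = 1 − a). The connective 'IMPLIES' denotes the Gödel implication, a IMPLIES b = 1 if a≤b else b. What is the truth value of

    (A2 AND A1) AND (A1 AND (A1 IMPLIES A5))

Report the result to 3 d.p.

0.182

A2 AND A1 = a·b on (0.8600, 0.4600) = 0.3956
A1 IMPLIES A5  [Gödel: 1 if a≤b else b] with a=0.4600, b=0.9400 → 1.0000
A1 AND (A1 IMPLIES A5) = a·b on (0.4600, 1.0000) = 0.4600
(A2 AND A1) AND (A1 AND (A1 IMPLIES A5)) = a·b on (0.3956, 0.4600) = 0.1820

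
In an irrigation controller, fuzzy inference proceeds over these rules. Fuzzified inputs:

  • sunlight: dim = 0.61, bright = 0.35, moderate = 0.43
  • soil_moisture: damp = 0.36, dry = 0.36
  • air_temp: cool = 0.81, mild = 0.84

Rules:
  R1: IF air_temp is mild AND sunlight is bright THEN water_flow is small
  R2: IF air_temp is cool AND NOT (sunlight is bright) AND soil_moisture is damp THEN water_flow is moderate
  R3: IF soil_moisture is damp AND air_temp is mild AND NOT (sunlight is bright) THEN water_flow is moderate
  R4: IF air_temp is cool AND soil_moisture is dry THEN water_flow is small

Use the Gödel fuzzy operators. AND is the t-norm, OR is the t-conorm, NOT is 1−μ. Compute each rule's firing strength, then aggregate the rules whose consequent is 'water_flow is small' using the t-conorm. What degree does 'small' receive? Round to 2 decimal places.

R1: mild=0.84, bright=0.35; AND[min(a, b)] → w = 0.35
R2: cool=0.81, ¬bright=1−0.35=0.65, damp=0.36; AND[min(a, b)] → w = 0.36
R3: damp=0.36, mild=0.84, ¬bright=1−0.35=0.65; AND[min(a, b)] → w = 0.36
R4: cool=0.81, dry=0.36; AND[min(a, b)] → w = 0.36
Rules with consequent 'small': {R1, R4} → strengths 0.35, 0.36
Aggregate via t-conorm [max(a, b)]: 0.36

0.36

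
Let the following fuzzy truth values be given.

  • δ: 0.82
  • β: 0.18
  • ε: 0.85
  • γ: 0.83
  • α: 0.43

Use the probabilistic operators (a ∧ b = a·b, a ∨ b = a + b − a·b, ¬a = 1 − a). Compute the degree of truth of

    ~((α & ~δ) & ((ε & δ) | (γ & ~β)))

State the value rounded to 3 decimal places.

0.930

~δ = 1 − 0.8200 = 0.1800
α & ~δ = a·b on (0.4300, 0.1800) = 0.0774
ε & δ = a·b on (0.8500, 0.8200) = 0.6970
~β = 1 − 0.1800 = 0.8200
γ & ~β = a·b on (0.8300, 0.8200) = 0.6806
(ε & δ) | (γ & ~β) = a + b − a·b on (0.6970, 0.6806) = 0.9032
(α & ~δ) & ((ε & δ) | (γ & ~β)) = a·b on (0.0774, 0.9032) = 0.0699
~((α & ~δ) & ((ε & δ) | (γ & ~β))) = 1 − 0.0699 = 0.9301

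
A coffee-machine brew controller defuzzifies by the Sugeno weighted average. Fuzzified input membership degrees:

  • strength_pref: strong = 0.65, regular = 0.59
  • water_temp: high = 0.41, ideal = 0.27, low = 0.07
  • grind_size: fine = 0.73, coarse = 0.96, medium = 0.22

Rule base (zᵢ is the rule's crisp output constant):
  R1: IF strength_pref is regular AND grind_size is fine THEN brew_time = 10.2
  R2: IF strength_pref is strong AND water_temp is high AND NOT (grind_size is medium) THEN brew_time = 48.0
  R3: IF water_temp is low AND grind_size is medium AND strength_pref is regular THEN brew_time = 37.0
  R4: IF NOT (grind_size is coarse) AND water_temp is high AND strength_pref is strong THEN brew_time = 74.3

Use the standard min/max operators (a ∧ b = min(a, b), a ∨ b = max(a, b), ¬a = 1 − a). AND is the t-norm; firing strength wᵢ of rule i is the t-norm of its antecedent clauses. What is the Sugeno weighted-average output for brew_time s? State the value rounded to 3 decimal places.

R1 (z=10.2): regular=0.59, fine=0.73; AND[min(a, b)] → w = 0.59
R2 (z=48.0): strong=0.65, high=0.41, ¬medium=1−0.22=0.78; AND[min(a, b)] → w = 0.41
R3 (z=37.0): low=0.07, medium=0.22, regular=0.59; AND[min(a, b)] → w = 0.07
R4 (z=74.3): ¬coarse=1−0.96=0.04, high=0.41, strong=0.65; AND[min(a, b)] → w = 0.04
Weighted average = (0.59·10.2 + 0.41·48.0 + 0.07·37.0 + 0.04·74.3) / (0.59 + 0.41 + 0.07 + 0.04)
  = 31.2600 / 1.1100 = 28.162

28.162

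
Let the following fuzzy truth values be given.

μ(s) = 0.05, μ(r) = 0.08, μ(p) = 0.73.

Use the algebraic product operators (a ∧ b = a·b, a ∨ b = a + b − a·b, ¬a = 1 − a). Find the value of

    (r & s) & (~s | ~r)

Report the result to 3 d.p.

r & s = a·b on (0.0800, 0.0500) = 0.0040
~s = 1 − 0.0500 = 0.9500
~r = 1 − 0.0800 = 0.9200
~s | ~r = a + b − a·b on (0.9500, 0.9200) = 0.9960
(r & s) & (~s | ~r) = a·b on (0.0040, 0.9960) = 0.0040

0.004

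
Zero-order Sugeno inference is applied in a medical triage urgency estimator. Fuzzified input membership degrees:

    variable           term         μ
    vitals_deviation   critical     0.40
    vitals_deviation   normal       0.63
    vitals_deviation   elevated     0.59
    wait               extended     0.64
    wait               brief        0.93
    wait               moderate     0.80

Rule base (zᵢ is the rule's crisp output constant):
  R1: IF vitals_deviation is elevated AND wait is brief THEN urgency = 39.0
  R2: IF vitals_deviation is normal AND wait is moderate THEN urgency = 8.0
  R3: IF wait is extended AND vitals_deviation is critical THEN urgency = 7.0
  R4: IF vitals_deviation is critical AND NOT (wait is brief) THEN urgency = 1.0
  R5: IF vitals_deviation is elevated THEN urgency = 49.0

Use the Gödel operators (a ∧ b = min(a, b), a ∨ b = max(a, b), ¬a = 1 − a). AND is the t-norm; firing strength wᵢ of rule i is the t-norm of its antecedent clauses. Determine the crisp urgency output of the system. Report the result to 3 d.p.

26.241

R1 (z=39.0): elevated=0.59, brief=0.93; AND[min(a, b)] → w = 0.59
R2 (z=8.0): normal=0.63, moderate=0.80; AND[min(a, b)] → w = 0.63
R3 (z=7.0): extended=0.64, critical=0.40; AND[min(a, b)] → w = 0.40
R4 (z=1.0): critical=0.40, ¬brief=1−0.93=0.07; AND[min(a, b)] → w = 0.07
R5 (z=49.0): elevated=0.59 → w = 0.59
Weighted average = (0.59·39.0 + 0.63·8.0 + 0.40·7.0 + 0.07·1.0 + 0.59·49.0) / (0.59 + 0.63 + 0.40 + 0.07 + 0.59)
  = 59.8300 / 2.2800 = 26.241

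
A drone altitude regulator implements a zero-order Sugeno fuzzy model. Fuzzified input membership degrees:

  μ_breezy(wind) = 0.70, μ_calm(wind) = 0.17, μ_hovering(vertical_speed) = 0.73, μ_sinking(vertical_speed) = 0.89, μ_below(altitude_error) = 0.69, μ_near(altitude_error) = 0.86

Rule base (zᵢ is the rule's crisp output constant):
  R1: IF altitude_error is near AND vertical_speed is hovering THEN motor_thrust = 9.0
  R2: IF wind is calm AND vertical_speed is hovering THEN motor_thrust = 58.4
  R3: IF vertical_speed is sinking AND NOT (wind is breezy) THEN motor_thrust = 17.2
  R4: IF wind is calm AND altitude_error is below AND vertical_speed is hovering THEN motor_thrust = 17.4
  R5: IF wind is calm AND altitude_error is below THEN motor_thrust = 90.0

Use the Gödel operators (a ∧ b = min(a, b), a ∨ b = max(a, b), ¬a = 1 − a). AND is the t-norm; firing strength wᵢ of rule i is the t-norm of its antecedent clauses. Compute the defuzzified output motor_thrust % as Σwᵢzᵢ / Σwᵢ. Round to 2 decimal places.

R1 (z=9.0): near=0.86, hovering=0.73; AND[min(a, b)] → w = 0.73
R2 (z=58.4): calm=0.17, hovering=0.73; AND[min(a, b)] → w = 0.17
R3 (z=17.2): sinking=0.89, ¬breezy=1−0.70=0.30; AND[min(a, b)] → w = 0.30
R4 (z=17.4): calm=0.17, below=0.69, hovering=0.73; AND[min(a, b)] → w = 0.17
R5 (z=90.0): calm=0.17, below=0.69; AND[min(a, b)] → w = 0.17
Weighted average = (0.73·9.0 + 0.17·58.4 + 0.30·17.2 + 0.17·17.4 + 0.17·90.0) / (0.73 + 0.17 + 0.30 + 0.17 + 0.17)
  = 39.9160 / 1.5400 = 25.92

25.92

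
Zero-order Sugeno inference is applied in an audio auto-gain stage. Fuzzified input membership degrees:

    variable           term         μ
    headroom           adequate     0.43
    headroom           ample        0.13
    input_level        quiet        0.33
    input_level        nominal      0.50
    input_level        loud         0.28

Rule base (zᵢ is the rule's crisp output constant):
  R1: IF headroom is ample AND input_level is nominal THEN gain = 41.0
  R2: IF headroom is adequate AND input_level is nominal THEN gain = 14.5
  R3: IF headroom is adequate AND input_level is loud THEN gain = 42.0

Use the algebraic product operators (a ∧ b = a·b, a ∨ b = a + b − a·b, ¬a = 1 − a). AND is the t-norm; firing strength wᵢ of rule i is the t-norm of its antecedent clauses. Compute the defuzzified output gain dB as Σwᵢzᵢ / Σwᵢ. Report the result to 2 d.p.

R1 (z=41.0): ample=0.13, nominal=0.50; AND[a·b] → w = 0.0650
R2 (z=14.5): adequate=0.43, nominal=0.50; AND[a·b] → w = 0.2150
R3 (z=42.0): adequate=0.43, loud=0.28; AND[a·b] → w = 0.1204
Weighted average = (0.0650·41.0 + 0.2150·14.5 + 0.1204·42.0) / (0.0650 + 0.2150 + 0.1204)
  = 10.8393 / 0.4004 = 27.07

27.07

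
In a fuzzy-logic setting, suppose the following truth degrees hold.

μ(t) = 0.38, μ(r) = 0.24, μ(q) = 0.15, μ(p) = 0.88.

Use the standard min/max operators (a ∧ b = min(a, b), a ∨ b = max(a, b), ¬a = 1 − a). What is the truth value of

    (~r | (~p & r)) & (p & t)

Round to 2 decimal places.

~r = 1 − 0.24 = 0.76
~p = 1 − 0.88 = 0.12
~p & r = min(a, b) on (0.12, 0.24) = 0.12
~r | (~p & r) = max(a, b) on (0.76, 0.12) = 0.76
p & t = min(a, b) on (0.88, 0.38) = 0.38
(~r | (~p & r)) & (p & t) = min(a, b) on (0.76, 0.38) = 0.38

0.38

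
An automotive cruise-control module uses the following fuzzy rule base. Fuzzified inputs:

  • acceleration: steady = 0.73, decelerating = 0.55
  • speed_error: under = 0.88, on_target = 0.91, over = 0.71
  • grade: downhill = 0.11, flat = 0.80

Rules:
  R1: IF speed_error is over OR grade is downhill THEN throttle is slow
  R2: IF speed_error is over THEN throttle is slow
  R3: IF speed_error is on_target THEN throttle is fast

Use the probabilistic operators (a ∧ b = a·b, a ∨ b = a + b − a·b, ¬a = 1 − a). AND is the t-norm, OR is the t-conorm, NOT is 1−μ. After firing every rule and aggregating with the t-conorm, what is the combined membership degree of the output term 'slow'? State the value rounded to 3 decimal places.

R1: over=0.71, downhill=0.11; OR[a + b − a·b] → w = 0.7419
R2: over=0.71 → w = 0.7100
R3: on_target=0.91 → w = 0.9100
Rules with consequent 'slow': {R1, R2} → strengths 0.7419, 0.7100
Aggregate via t-conorm [a + b − a·b]: 0.9252

0.925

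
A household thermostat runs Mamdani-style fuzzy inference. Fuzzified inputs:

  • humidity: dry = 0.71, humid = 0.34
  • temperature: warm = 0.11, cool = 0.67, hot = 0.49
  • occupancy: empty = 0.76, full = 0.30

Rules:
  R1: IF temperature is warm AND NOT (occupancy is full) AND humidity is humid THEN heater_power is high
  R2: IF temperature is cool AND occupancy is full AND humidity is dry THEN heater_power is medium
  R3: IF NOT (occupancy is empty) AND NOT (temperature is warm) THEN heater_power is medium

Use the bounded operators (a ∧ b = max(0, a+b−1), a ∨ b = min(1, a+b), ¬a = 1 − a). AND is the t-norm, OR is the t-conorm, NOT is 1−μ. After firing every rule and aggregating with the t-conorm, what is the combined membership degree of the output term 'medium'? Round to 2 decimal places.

0.13

R1: warm=0.11, ¬full=1−0.30=0.70, humid=0.34; AND[max(0, a+b−1)] → w = 0.00
R2: cool=0.67, full=0.30, dry=0.71; AND[max(0, a+b−1)] → w = 0.00
R3: ¬empty=1−0.76=0.24, ¬warm=1−0.11=0.89; AND[max(0, a+b−1)] → w = 0.13
Rules with consequent 'medium': {R2, R3} → strengths 0.00, 0.13
Aggregate via t-conorm [min(1, a+b)]: 0.13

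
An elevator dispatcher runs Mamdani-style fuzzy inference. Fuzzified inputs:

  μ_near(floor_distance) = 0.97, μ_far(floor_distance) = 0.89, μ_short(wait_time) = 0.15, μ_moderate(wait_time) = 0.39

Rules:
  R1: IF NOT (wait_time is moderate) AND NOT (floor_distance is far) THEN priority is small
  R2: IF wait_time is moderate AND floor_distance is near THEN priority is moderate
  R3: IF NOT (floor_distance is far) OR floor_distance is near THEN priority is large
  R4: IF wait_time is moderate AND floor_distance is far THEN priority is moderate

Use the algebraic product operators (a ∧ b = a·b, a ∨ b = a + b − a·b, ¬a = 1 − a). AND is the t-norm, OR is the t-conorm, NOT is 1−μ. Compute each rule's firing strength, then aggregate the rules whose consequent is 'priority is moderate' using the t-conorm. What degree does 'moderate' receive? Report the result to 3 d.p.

0.594

R1: ¬moderate=1−0.39=0.61, ¬far=1−0.89=0.11; AND[a·b] → w = 0.0671
R2: moderate=0.39, near=0.97; AND[a·b] → w = 0.3783
R3: ¬far=1−0.89=0.11, near=0.97; OR[a + b − a·b] → w = 0.9733
R4: moderate=0.39, far=0.89; AND[a·b] → w = 0.3471
Rules with consequent 'moderate': {R2, R4} → strengths 0.3783, 0.3471
Aggregate via t-conorm [a + b − a·b]: 0.5941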